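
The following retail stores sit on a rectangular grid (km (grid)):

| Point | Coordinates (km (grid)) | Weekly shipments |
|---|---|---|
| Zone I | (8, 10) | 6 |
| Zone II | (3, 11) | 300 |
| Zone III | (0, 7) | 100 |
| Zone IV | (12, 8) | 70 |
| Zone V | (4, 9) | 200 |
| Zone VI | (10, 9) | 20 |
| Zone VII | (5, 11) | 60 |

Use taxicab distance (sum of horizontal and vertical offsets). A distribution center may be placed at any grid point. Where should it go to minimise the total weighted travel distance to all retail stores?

(3, 9)

Manhattan distance separates: Σwᵢ(|x−xᵢ|+|y−yᵢ|) = Σwᵢ|x−xᵢ| + Σwᵢ|y−yᵢ|, so x and y are optimised independently as 1-D weighted medians.
Total weight W = 756; half = 378.
x-coordinate, sorted with cumulative weight:
  x=0 (Zone III, w=100) cum 100
  x=3 (Zone II, w=300) cum 400  ← median
  x=4 (Zone V, w=200) cum 600
  x=5 (Zone VII, w=60) cum 660
  x=8 (Zone I, w=6) cum 666
  x=10 (Zone VI, w=20) cum 686
  x=12 (Zone IV, w=70) cum 756
⇒ x* = 3
y-coordinate, sorted with cumulative weight:
  y=7 (Zone III, w=100) cum 100
  y=8 (Zone IV, w=70) cum 170
  y=9 (Zone V, w=200) cum 370
  y=9 (Zone VI, w=20) cum 390  ← median
  y=10 (Zone I, w=6) cum 396
  y=11 (Zone II, w=300) cum 696
  y=11 (Zone VII, w=60) cum 756
⇒ y* = 9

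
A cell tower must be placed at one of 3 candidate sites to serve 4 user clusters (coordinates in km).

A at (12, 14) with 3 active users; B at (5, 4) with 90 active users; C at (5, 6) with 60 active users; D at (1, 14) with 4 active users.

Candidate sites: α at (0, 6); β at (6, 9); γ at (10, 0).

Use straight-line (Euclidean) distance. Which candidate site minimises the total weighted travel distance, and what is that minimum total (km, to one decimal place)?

β, total 700.4 km

Total weighted distance at each candidate:
  α (0, 6): total = 860.2
  β (6, 9): total = 700.4
  γ (10, 0): total = 1153.9
Minimum is at β with total 700.4 km.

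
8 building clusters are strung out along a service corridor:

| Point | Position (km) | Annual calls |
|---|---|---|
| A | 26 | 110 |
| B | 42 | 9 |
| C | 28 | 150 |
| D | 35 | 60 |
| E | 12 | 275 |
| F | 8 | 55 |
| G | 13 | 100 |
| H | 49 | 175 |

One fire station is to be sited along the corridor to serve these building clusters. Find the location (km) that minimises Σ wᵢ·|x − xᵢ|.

x = 26

For a sum of weighted absolute distances on a line, the optimum is the weighted median (not the mean). Total weight W = 934; half-weight = 467.
Sort by position and accumulate weight:
  km 8 (F, w=55) → cum 55
  km 12 (E, w=275) → cum 330
  km 13 (G, w=100) → cum 430
  km 26 (A, w=110) → cum 540  ≥ 467 → median here
  km 28 (C, w=150) → cum 690
  km 35 (D, w=60) → cum 750
  km 42 (B, w=9) → cum 759
  km 49 (H, w=175) → cum 934
Optimal location: km 26.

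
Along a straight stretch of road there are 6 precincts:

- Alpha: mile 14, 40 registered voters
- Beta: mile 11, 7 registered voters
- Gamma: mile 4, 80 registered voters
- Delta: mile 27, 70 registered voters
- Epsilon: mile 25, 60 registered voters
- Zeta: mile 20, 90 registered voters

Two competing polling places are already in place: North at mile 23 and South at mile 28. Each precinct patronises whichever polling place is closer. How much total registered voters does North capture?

The indifferent point is the midpoint (23+28)/2 = 25.5; precincts left of it (closer to North at 23) go to North, those right go to South.
  Gamma at 4 (w=80) → North
  Beta at 11 (w=7) → North
  Alpha at 14 (w=40) → North
  Zeta at 20 (w=90) → North
  Epsilon at 25 (w=60) → North
  Delta at 27 (w=70) → South
North captures 277; South captures 70.

277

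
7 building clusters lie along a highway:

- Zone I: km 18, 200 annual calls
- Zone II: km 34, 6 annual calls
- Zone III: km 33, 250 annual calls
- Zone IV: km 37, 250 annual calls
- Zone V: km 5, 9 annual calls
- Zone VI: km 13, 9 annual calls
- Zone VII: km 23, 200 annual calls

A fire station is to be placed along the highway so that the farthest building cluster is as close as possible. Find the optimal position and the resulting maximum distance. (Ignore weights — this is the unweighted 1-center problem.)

The 1-center on a line is the midpoint of the two extreme points: leftmost at 5, rightmost at 37.
Optimal location = (5 + 37)/2 = 21; maximum distance = (37 − 5)/2 = 16.

location 21, max distance 16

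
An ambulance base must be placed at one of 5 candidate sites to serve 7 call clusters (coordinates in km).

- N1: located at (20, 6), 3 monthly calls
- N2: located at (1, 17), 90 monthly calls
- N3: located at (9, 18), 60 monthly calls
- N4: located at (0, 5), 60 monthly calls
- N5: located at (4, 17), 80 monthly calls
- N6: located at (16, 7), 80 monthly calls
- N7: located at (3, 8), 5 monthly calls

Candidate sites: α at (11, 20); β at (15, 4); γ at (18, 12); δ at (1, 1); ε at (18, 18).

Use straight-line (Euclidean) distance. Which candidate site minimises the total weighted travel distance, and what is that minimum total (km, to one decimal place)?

Total weighted distance at each candidate:
  α (11, 20): total = 4071.0
  β (15, 4): total = 5230.1
  γ (18, 12): total = 5119.3
  δ (1, 1): total = 5504.8
  ε (18, 18): total = 5548.8
Minimum is at α with total 4071.0 km.

α, total 4071.0 km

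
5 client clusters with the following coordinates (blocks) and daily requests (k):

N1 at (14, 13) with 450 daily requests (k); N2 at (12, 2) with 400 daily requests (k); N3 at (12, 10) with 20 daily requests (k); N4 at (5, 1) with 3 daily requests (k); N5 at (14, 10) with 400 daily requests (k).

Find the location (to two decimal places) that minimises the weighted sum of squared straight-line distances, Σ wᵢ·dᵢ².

The minimiser of Σwᵢ‖p−pᵢ‖² is the weighted centroid p* = (Σwᵢpᵢ)/(Σwᵢ).
Σwᵢ = 1273.
Σwᵢxᵢ = 450·14 + 400·12 + 20·12 + 3·5 + 400·14 = 16955.
Σwᵢyᵢ = 450·13 + 400·2 + 20·10 + 3·1 + 400·10 = 10853.
x* = 16955/1273 = 13.32, y* = 10853/1273 = 8.53.

(13.32, 8.53)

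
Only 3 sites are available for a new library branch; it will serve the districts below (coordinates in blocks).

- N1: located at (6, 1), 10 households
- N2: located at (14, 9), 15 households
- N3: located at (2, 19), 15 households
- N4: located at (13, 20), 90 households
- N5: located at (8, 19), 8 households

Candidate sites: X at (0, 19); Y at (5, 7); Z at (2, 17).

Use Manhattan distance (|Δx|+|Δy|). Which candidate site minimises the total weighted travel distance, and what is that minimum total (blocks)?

Total weighted distance at each candidate:
  X (0, 19): total = 1954
  Y (5, 7): total = 2470
  Z (2, 17): total = 1854
Minimum is at Z with total 1854 blocks.

Z, total 1854 blocks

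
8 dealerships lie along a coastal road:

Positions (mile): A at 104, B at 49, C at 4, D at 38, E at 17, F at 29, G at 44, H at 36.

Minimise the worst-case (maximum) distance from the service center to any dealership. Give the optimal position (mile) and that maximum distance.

The 1-center on a line is the midpoint of the two extreme points: leftmost at 4, rightmost at 104.
Optimal location = (4 + 104)/2 = 54; maximum distance = (104 − 4)/2 = 50.

location 54, max distance 50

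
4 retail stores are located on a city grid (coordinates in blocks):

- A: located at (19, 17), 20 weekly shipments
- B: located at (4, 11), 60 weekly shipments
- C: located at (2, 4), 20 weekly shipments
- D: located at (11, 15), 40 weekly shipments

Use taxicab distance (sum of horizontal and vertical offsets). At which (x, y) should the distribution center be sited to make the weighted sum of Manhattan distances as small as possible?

Manhattan distance separates: Σwᵢ(|x−xᵢ|+|y−yᵢ|) = Σwᵢ|x−xᵢ| + Σwᵢ|y−yᵢ|, so x and y are optimised independently as 1-D weighted medians.
Total weight W = 140; half = 70.
x-coordinate, sorted with cumulative weight:
  x=2 (C, w=20) cum 20
  x=4 (B, w=60) cum 80  ← median
  x=11 (D, w=40) cum 120
  x=19 (A, w=20) cum 140
⇒ x* = 4
y-coordinate, sorted with cumulative weight:
  y=4 (C, w=20) cum 20
  y=11 (B, w=60) cum 80  ← median
  y=15 (D, w=40) cum 120
  y=17 (A, w=20) cum 140
⇒ y* = 11

(4, 11)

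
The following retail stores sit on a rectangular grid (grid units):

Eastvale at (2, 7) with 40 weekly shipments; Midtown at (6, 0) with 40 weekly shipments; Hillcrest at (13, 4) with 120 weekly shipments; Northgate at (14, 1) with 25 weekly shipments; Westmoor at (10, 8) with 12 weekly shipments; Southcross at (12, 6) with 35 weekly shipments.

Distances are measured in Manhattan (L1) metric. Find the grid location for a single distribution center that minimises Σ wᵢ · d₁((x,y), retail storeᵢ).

(13, 4)

Manhattan distance separates: Σwᵢ(|x−xᵢ|+|y−yᵢ|) = Σwᵢ|x−xᵢ| + Σwᵢ|y−yᵢ|, so x and y are optimised independently as 1-D weighted medians.
Total weight W = 272; half = 136.
x-coordinate, sorted with cumulative weight:
  x=2 (Eastvale, w=40) cum 40
  x=6 (Midtown, w=40) cum 80
  x=10 (Westmoor, w=12) cum 92
  x=12 (Southcross, w=35) cum 127
  x=13 (Hillcrest, w=120) cum 247  ← median
  x=14 (Northgate, w=25) cum 272
⇒ x* = 13
y-coordinate, sorted with cumulative weight:
  y=0 (Midtown, w=40) cum 40
  y=1 (Northgate, w=25) cum 65
  y=4 (Hillcrest, w=120) cum 185  ← median
  y=6 (Southcross, w=35) cum 220
  y=7 (Eastvale, w=40) cum 260
  y=8 (Westmoor, w=12) cum 272
⇒ y* = 4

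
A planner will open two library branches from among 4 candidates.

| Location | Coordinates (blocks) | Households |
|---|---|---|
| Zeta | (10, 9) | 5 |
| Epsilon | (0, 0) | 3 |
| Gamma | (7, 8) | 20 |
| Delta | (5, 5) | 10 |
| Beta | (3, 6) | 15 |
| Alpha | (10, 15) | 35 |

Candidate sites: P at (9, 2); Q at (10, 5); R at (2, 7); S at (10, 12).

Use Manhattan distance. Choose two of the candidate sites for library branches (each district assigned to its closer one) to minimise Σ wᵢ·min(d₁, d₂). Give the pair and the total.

Evaluate every pair (each demand assigned to the nearer of the two):
  {R, S}: total = 347
  {Q, S}: total = 455
  {P, S}: total = 513
  {Q, R}: total = 597
  {P, Q}: total = 693
  {P, R}: total = 757
Best pair: {R, S} with total 347.

{R, S}, total 347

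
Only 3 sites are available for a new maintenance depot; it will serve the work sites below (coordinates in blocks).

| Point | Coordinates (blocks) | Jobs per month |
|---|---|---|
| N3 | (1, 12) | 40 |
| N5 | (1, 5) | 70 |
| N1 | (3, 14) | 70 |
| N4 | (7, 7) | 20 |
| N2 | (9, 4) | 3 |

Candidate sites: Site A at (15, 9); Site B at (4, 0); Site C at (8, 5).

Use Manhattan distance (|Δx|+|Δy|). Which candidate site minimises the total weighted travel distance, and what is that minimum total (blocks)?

Site C, total 2096 blocks

Total weighted distance at each candidate:
  Site A (15, 9): total = 3363
  Site B (4, 0): total = 2437
  Site C (8, 5): total = 2096
Minimum is at Site C with total 2096 blocks.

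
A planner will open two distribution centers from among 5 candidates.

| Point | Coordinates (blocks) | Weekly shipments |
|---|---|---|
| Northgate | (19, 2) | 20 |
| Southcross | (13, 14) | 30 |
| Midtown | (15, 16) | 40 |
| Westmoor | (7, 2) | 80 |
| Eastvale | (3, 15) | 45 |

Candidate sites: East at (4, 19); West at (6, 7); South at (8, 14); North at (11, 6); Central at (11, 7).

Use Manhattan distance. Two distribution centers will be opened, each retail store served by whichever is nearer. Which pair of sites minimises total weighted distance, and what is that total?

{West, South}, total 1620

Evaluate every pair (each demand assigned to the nearer of the two):
  {West, South}: total = 1620
  {South, North}: total = 1660
  {South, Central}: total = 1760
  {East, North}: total = 1965
  {East, Central}: total = 1995
  {West, Central}: total = 2025
  {East, West}: total = 2045
  {West, North}: total = 2075
  {East, South}: total = 2235
  {North, Central}: total = 2390
Best pair: {West, South} with total 1620.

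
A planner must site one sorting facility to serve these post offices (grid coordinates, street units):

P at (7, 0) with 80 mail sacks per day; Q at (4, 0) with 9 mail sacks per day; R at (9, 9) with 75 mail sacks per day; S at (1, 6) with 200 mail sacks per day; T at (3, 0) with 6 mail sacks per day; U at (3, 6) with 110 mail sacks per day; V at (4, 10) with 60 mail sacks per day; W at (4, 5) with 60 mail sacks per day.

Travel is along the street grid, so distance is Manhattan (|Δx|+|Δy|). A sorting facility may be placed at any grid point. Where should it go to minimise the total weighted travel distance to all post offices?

(3, 6)

Manhattan distance separates: Σwᵢ(|x−xᵢ|+|y−yᵢ|) = Σwᵢ|x−xᵢ| + Σwᵢ|y−yᵢ|, so x and y are optimised independently as 1-D weighted medians.
Total weight W = 600; half = 300.
x-coordinate, sorted with cumulative weight:
  x=1 (S, w=200) cum 200
  x=3 (T, w=6) cum 206
  x=3 (U, w=110) cum 316  ← median
  x=4 (Q, w=9) cum 325
  x=4 (V, w=60) cum 385
  x=4 (W, w=60) cum 445
  x=7 (P, w=80) cum 525
  x=9 (R, w=75) cum 600
⇒ x* = 3
y-coordinate, sorted with cumulative weight:
  y=0 (P, w=80) cum 80
  y=0 (Q, w=9) cum 89
  y=0 (T, w=6) cum 95
  y=5 (W, w=60) cum 155
  y=6 (S, w=200) cum 355  ← median
  y=6 (U, w=110) cum 465
  y=9 (R, w=75) cum 540
  y=10 (V, w=60) cum 600
⇒ y* = 6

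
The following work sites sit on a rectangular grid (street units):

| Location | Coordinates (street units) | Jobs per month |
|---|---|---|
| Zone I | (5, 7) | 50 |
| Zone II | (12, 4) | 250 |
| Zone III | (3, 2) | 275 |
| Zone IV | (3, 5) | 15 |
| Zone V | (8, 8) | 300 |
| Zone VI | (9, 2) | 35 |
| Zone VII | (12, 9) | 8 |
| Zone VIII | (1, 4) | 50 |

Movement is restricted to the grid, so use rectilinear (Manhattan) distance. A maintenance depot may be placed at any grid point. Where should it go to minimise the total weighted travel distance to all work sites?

(8, 4)

Manhattan distance separates: Σwᵢ(|x−xᵢ|+|y−yᵢ|) = Σwᵢ|x−xᵢ| + Σwᵢ|y−yᵢ|, so x and y are optimised independently as 1-D weighted medians.
Total weight W = 983; half = 491.5.
x-coordinate, sorted with cumulative weight:
  x=1 (Zone VIII, w=50) cum 50
  x=3 (Zone III, w=275) cum 325
  x=3 (Zone IV, w=15) cum 340
  x=5 (Zone I, w=50) cum 390
  x=8 (Zone V, w=300) cum 690  ← median
  x=9 (Zone VI, w=35) cum 725
  x=12 (Zone II, w=250) cum 975
  x=12 (Zone VII, w=8) cum 983
⇒ x* = 8
y-coordinate, sorted with cumulative weight:
  y=2 (Zone III, w=275) cum 275
  y=2 (Zone VI, w=35) cum 310
  y=4 (Zone II, w=250) cum 560  ← median
  y=4 (Zone VIII, w=50) cum 610
  y=5 (Zone IV, w=15) cum 625
  y=7 (Zone I, w=50) cum 675
  y=8 (Zone V, w=300) cum 975
  y=9 (Zone VII, w=8) cum 983
⇒ y* = 4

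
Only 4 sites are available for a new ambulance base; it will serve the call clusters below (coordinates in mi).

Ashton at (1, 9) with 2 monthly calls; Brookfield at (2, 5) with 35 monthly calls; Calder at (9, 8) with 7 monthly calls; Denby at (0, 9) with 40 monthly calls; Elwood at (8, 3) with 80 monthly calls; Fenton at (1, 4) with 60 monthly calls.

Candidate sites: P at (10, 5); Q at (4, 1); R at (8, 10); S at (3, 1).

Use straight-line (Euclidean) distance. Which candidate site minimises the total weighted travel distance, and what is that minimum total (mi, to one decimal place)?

Q, total 1203.9 mi

Total weighted distance at each candidate:
  P (10, 5): total = 1522.2
  Q (4, 1): total = 1203.9
  R (8, 10): total = 1738.8
  S (3, 1): total = 1214.2
Minimum is at Q with total 1203.9 mi.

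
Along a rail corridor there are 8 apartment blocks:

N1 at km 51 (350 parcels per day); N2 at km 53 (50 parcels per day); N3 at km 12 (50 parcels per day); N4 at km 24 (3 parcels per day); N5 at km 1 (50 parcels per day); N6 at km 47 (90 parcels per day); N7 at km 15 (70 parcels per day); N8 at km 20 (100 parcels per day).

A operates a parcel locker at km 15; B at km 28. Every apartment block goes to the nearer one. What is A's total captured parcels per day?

270

The indifferent point is the midpoint (15+28)/2 = 21.5; apartment blocks left of it (closer to A at 15) go to A, those right go to B.
  N5 at 1 (w=50) → A
  N3 at 12 (w=50) → A
  N7 at 15 (w=70) → A
  N8 at 20 (w=100) → A
  N4 at 24 (w=3) → B
  N6 at 47 (w=90) → B
  N1 at 51 (w=350) → B
  N2 at 53 (w=50) → B
A captures 270; B captures 493.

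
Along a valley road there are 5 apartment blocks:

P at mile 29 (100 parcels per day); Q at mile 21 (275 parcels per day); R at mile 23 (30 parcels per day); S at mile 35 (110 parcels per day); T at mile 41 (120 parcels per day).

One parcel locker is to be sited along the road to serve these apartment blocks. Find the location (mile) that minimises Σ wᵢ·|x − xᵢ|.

x = 29

For a sum of weighted absolute distances on a line, the optimum is the weighted median (not the mean). Total weight W = 635; half-weight = 317.5.
Sort by position and accumulate weight:
  mile 21 (Q, w=275) → cum 275
  mile 23 (R, w=30) → cum 305
  mile 29 (P, w=100) → cum 405  ≥ 317.5 → median here
  mile 35 (S, w=110) → cum 515
  mile 41 (T, w=120) → cum 635
Optimal location: mile 29.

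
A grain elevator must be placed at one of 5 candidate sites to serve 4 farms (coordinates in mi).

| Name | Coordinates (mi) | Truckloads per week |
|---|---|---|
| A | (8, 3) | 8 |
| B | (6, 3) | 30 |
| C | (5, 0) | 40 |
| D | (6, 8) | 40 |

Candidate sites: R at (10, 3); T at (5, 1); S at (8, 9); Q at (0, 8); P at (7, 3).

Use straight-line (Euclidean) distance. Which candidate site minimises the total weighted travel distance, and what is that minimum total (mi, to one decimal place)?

Total weighted distance at each candidate:
  R (10, 3): total = 625.4
  T (5, 1): total = 418.8
  S (8, 9): total = 706.7
  Q (0, 8): total = 927.1
  P (7, 3): total = 386.2
Minimum is at P with total 386.2 mi.

P, total 386.2 mi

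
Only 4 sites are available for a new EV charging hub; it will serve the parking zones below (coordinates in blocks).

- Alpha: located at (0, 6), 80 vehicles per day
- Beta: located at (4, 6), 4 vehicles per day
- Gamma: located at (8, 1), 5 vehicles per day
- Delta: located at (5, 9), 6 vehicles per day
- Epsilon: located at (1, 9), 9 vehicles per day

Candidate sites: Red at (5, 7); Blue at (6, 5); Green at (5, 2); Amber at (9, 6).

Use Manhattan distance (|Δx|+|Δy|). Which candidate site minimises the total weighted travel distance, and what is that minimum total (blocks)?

Total weighted distance at each candidate:
  Red (5, 7): total = 599
  Blue (6, 5): total = 713
  Green (5, 2): total = 901
  Amber (9, 6): total = 911
Minimum is at Red with total 599 blocks.

Red, total 599 blocks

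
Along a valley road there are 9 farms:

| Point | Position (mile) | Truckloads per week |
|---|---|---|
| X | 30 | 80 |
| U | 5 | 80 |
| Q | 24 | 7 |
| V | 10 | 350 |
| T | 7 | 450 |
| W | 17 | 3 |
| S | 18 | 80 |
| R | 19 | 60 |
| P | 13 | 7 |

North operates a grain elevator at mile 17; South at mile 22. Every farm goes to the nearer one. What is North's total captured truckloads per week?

The indifferent point is the midpoint (17+22)/2 = 19.5; farms left of it (closer to North at 17) go to North, those right go to South.
  U at 5 (w=80) → North
  T at 7 (w=450) → North
  V at 10 (w=350) → North
  P at 13 (w=7) → North
  W at 17 (w=3) → North
  S at 18 (w=80) → North
  R at 19 (w=60) → North
  Q at 24 (w=7) → South
  X at 30 (w=80) → South
North captures 1030; South captures 87.

1030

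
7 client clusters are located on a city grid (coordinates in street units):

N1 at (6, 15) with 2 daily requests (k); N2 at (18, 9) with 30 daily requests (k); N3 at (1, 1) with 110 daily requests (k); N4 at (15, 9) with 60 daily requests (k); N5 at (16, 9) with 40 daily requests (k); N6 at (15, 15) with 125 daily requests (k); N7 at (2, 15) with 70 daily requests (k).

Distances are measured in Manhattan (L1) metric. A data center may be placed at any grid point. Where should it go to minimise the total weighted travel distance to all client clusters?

Manhattan distance separates: Σwᵢ(|x−xᵢ|+|y−yᵢ|) = Σwᵢ|x−xᵢ| + Σwᵢ|y−yᵢ|, so x and y are optimised independently as 1-D weighted medians.
Total weight W = 437; half = 218.5.
x-coordinate, sorted with cumulative weight:
  x=1 (N3, w=110) cum 110
  x=2 (N7, w=70) cum 180
  x=6 (N1, w=2) cum 182
  x=15 (N4, w=60) cum 242  ← median
  x=15 (N6, w=125) cum 367
  x=16 (N5, w=40) cum 407
  x=18 (N2, w=30) cum 437
⇒ x* = 15
y-coordinate, sorted with cumulative weight:
  y=1 (N3, w=110) cum 110
  y=9 (N2, w=30) cum 140
  y=9 (N4, w=60) cum 200
  y=9 (N5, w=40) cum 240  ← median
  y=15 (N1, w=2) cum 242
  y=15 (N6, w=125) cum 367
  y=15 (N7, w=70) cum 437
⇒ y* = 9

(15, 9)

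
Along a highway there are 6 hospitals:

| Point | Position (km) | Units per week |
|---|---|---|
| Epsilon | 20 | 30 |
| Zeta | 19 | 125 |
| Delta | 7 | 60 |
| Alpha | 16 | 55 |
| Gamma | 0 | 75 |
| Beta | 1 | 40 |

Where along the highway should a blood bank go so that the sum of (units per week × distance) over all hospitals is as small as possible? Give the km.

x = 16

For a sum of weighted absolute distances on a line, the optimum is the weighted median (not the mean). Total weight W = 385; half-weight = 192.5.
Sort by position and accumulate weight:
  km 0 (Gamma, w=75) → cum 75
  km 1 (Beta, w=40) → cum 115
  km 7 (Delta, w=60) → cum 175
  km 16 (Alpha, w=55) → cum 230  ≥ 192.5 → median here
  km 19 (Zeta, w=125) → cum 355
  km 20 (Epsilon, w=30) → cum 385
Optimal location: km 16.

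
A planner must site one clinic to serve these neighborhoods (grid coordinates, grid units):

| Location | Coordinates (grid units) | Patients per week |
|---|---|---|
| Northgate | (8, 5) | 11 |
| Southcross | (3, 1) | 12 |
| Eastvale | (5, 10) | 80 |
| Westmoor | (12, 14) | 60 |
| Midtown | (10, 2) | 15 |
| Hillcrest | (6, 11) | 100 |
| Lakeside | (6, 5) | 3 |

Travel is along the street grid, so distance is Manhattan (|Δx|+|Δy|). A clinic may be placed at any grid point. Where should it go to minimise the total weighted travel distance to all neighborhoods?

Manhattan distance separates: Σwᵢ(|x−xᵢ|+|y−yᵢ|) = Σwᵢ|x−xᵢ| + Σwᵢ|y−yᵢ|, so x and y are optimised independently as 1-D weighted medians.
Total weight W = 281; half = 140.5.
x-coordinate, sorted with cumulative weight:
  x=3 (Southcross, w=12) cum 12
  x=5 (Eastvale, w=80) cum 92
  x=6 (Hillcrest, w=100) cum 192  ← median
  x=6 (Lakeside, w=3) cum 195
  x=8 (Northgate, w=11) cum 206
  x=10 (Midtown, w=15) cum 221
  x=12 (Westmoor, w=60) cum 281
⇒ x* = 6
y-coordinate, sorted with cumulative weight:
  y=1 (Southcross, w=12) cum 12
  y=2 (Midtown, w=15) cum 27
  y=5 (Northgate, w=11) cum 38
  y=5 (Lakeside, w=3) cum 41
  y=10 (Eastvale, w=80) cum 121
  y=11 (Hillcrest, w=100) cum 221  ← median
  y=14 (Westmoor, w=60) cum 281
⇒ y* = 11

(6, 11)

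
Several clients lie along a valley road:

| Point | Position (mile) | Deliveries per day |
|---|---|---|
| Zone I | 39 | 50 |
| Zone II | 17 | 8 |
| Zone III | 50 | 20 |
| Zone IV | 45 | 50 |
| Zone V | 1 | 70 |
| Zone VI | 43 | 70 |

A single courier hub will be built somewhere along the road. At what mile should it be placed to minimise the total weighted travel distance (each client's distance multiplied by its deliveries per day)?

For a sum of weighted absolute distances on a line, the optimum is the weighted median (not the mean). Total weight W = 268; half-weight = 134.
Sort by position and accumulate weight:
  mile 1 (Zone V, w=70) → cum 70
  mile 17 (Zone II, w=8) → cum 78
  mile 39 (Zone I, w=50) → cum 128
  mile 43 (Zone VI, w=70) → cum 198  ≥ 134 → median here
  mile 45 (Zone IV, w=50) → cum 248
  mile 50 (Zone III, w=20) → cum 268
Optimal location: mile 43.

x = 43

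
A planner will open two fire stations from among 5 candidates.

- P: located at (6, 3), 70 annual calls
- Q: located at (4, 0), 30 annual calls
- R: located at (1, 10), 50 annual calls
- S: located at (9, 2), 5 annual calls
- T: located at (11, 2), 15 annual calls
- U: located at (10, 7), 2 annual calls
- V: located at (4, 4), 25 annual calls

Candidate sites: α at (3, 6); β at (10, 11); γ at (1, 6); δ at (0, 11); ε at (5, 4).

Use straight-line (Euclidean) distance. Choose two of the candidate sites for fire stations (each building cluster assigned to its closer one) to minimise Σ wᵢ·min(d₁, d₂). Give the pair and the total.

{δ, ε}, total 447.3

Evaluate every pair (each demand assigned to the nearer of the two):
  {δ, ε}: total = 447.3
  {γ, ε}: total = 576.6
  {α, ε}: total = 600.2
  {β, ε}: total = 733.5
  {α, δ}: total = 790.4
  {α, γ}: total = 919.7
  {α, β}: total = 937.2
  {γ, δ}: total = 994.6
  {β, γ}: total = 1088.1
  {β, δ}: total = 1438.6
Best pair: {δ, ε} with total 447.3.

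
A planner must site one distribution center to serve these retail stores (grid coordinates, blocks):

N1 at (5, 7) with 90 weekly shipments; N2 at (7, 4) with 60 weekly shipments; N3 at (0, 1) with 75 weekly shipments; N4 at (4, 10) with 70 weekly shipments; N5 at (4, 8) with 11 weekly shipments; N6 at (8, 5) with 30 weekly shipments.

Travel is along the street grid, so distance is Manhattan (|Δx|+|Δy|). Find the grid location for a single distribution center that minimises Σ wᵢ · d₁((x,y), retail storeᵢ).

(5, 7)

Manhattan distance separates: Σwᵢ(|x−xᵢ|+|y−yᵢ|) = Σwᵢ|x−xᵢ| + Σwᵢ|y−yᵢ|, so x and y are optimised independently as 1-D weighted medians.
Total weight W = 336; half = 168.
x-coordinate, sorted with cumulative weight:
  x=0 (N3, w=75) cum 75
  x=4 (N4, w=70) cum 145
  x=4 (N5, w=11) cum 156
  x=5 (N1, w=90) cum 246  ← median
  x=7 (N2, w=60) cum 306
  x=8 (N6, w=30) cum 336
⇒ x* = 5
y-coordinate, sorted with cumulative weight:
  y=1 (N3, w=75) cum 75
  y=4 (N2, w=60) cum 135
  y=5 (N6, w=30) cum 165
  y=7 (N1, w=90) cum 255  ← median
  y=8 (N5, w=11) cum 266
  y=10 (N4, w=70) cum 336
⇒ y* = 7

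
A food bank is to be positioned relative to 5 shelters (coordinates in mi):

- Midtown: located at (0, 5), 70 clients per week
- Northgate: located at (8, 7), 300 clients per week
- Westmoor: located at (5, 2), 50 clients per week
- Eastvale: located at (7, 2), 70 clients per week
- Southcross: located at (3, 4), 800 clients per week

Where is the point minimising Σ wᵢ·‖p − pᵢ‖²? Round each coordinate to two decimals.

The minimiser of Σwᵢ‖p−pᵢ‖² is the weighted centroid p* = (Σwᵢpᵢ)/(Σwᵢ).
Σwᵢ = 1290.
Σwᵢxᵢ = 70·0 + 300·8 + 50·5 + 70·7 + 800·3 = 5540.
Σwᵢyᵢ = 70·5 + 300·7 + 50·2 + 70·2 + 800·4 = 5890.
x* = 5540/1290 = 4.29, y* = 5890/1290 = 4.57.

(4.29, 4.57)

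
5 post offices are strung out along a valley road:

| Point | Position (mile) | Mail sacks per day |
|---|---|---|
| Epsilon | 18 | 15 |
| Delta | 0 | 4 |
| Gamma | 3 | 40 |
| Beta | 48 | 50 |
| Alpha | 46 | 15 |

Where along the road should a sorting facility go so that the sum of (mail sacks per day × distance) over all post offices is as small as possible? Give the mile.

x = 46

For a sum of weighted absolute distances on a line, the optimum is the weighted median (not the mean). Total weight W = 124; half-weight = 62.
Sort by position and accumulate weight:
  mile 0 (Delta, w=4) → cum 4
  mile 3 (Gamma, w=40) → cum 44
  mile 18 (Epsilon, w=15) → cum 59
  mile 46 (Alpha, w=15) → cum 74  ≥ 62 → median here
  mile 48 (Beta, w=50) → cum 124
Optimal location: mile 46.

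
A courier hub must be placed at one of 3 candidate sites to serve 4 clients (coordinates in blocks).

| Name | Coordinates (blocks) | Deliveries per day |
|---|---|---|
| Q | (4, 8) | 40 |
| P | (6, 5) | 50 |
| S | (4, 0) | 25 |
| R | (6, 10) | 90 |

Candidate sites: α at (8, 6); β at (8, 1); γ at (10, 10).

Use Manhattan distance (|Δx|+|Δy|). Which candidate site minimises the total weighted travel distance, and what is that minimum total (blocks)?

α, total 1180 blocks

Total weighted distance at each candidate:
  α (8, 6): total = 1180
  β (8, 1): total = 1855
  γ (10, 10): total = 1530
Minimum is at α with total 1180 blocks.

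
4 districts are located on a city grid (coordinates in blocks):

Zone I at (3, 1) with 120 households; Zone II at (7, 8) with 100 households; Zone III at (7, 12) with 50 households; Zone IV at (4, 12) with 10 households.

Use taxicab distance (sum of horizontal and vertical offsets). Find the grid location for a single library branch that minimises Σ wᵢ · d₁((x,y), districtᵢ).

(7, 8)

Manhattan distance separates: Σwᵢ(|x−xᵢ|+|y−yᵢ|) = Σwᵢ|x−xᵢ| + Σwᵢ|y−yᵢ|, so x and y are optimised independently as 1-D weighted medians.
Total weight W = 280; half = 140.
x-coordinate, sorted with cumulative weight:
  x=3 (Zone I, w=120) cum 120
  x=4 (Zone IV, w=10) cum 130
  x=7 (Zone II, w=100) cum 230  ← median
  x=7 (Zone III, w=50) cum 280
⇒ x* = 7
y-coordinate, sorted with cumulative weight:
  y=1 (Zone I, w=120) cum 120
  y=8 (Zone II, w=100) cum 220  ← median
  y=12 (Zone III, w=50) cum 270
  y=12 (Zone IV, w=10) cum 280
⇒ y* = 8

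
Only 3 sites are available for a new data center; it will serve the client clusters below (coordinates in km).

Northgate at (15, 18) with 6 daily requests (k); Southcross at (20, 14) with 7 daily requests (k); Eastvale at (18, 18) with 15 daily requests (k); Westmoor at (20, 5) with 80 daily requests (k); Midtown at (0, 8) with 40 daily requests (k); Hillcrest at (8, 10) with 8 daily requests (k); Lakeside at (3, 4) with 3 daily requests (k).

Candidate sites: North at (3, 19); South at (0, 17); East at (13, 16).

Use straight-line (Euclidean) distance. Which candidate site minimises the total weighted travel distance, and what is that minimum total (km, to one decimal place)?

East, total 1911.7 km

Total weighted distance at each candidate:
  North (3, 19): total = 2767.0
  South (0, 17): total = 2853.2
  East (13, 16): total = 1911.7
Minimum is at East with total 1911.7 km.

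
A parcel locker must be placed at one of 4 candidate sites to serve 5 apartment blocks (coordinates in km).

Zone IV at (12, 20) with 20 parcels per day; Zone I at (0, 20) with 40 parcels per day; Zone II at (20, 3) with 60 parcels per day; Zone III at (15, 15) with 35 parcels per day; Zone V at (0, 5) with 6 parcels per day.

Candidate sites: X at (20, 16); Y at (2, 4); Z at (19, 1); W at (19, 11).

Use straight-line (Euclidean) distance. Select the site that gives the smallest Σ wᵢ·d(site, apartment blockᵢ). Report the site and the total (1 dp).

Total weighted distance at each candidate:
  X (20, 16): total = 2090.1
  Y (2, 4): total = 2713.5
  Z (19, 1): total = 2240.0
  W (19, 11): total = 1870.3
Minimum is at W with total 1870.3 km.

W, total 1870.3 km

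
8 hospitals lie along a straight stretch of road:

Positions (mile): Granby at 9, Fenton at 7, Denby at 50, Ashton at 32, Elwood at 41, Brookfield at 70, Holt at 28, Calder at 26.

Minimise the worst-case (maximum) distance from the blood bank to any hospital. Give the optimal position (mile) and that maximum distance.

The 1-center on a line is the midpoint of the two extreme points: leftmost at 7, rightmost at 70.
Optimal location = (7 + 70)/2 = 38.5; maximum distance = (70 − 7)/2 = 31.5.

location 38.5, max distance 31.5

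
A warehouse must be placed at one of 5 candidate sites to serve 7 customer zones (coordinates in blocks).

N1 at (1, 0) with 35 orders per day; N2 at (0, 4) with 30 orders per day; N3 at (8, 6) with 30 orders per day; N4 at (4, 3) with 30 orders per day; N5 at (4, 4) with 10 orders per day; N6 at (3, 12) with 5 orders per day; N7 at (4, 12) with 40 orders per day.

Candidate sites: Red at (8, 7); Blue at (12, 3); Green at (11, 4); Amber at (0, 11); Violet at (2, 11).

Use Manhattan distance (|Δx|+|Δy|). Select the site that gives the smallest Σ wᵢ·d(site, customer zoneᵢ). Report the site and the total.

Total weighted distance at each candidate:
  Red (8, 7): total = 1570
  Blue (12, 3): total = 2190
  Green (11, 4): total = 1960
  Amber (0, 11): total = 1710
  Violet (2, 11): total = 1540
Minimum is at Violet with total 1540 blocks.

Violet, total 1540 blocks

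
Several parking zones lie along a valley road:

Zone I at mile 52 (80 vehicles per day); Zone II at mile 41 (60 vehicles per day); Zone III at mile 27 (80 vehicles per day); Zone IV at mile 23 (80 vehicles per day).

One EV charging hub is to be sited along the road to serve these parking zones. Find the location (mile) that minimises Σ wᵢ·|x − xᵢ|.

For a sum of weighted absolute distances on a line, the optimum is the weighted median (not the mean). Total weight W = 300; half-weight = 150.
Sort by position and accumulate weight:
  mile 23 (Zone IV, w=80) → cum 80
  mile 27 (Zone III, w=80) → cum 160  ≥ 150 → median here
  mile 41 (Zone II, w=60) → cum 220
  mile 52 (Zone I, w=80) → cum 300
Optimal location: mile 27.

x = 27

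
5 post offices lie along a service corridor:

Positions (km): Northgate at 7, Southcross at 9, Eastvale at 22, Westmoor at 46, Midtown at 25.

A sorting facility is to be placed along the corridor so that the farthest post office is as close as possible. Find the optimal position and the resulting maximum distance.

location 26.5, max distance 19.5

The 1-center on a line is the midpoint of the two extreme points: leftmost at 7, rightmost at 46.
Optimal location = (7 + 46)/2 = 26.5; maximum distance = (46 − 7)/2 = 19.5.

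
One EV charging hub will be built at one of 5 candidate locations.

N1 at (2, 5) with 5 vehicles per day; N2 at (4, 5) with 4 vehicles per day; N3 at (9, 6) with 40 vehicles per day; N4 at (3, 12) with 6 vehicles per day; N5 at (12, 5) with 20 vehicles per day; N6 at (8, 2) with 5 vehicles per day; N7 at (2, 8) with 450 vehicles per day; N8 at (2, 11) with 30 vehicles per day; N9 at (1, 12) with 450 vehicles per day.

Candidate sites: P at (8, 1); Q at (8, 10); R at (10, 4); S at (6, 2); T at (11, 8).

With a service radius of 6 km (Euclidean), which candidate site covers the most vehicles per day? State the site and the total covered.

Coverage radius r = 6 km; a point is covered iff (Δx)²+(Δy)² ≤ 6² = 36.
  P (8, 1): covers {N2, N3, N5, N6} → 69
  Q (8, 10): covers {N3, N4} → 46
  R (10, 4): covers {N3, N5, N6} → 65
  S (6, 2): covers {N1, N2, N3, N6} → 54
  T (11, 8): covers {N3, N5} → 60
Maximum coverage at P: 69 vehicles per day.

P, covering 69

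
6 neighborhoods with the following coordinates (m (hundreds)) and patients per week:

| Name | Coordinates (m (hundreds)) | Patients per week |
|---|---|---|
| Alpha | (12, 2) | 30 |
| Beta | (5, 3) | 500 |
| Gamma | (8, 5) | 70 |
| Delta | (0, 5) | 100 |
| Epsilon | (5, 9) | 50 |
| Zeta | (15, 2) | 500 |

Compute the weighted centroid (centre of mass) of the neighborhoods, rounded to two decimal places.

The minimiser of Σwᵢ‖p−pᵢ‖² is the weighted centroid p* = (Σwᵢpᵢ)/(Σwᵢ).
Σwᵢ = 1250.
Σwᵢxᵢ = 30·12 + 500·5 + 70·8 + 100·0 + 50·5 + 500·15 = 11170.
Σwᵢyᵢ = 30·2 + 500·3 + 70·5 + 100·5 + 50·9 + 500·2 = 3860.
x* = 11170/1250 = 8.94, y* = 3860/1250 = 3.09.

(8.94, 3.09)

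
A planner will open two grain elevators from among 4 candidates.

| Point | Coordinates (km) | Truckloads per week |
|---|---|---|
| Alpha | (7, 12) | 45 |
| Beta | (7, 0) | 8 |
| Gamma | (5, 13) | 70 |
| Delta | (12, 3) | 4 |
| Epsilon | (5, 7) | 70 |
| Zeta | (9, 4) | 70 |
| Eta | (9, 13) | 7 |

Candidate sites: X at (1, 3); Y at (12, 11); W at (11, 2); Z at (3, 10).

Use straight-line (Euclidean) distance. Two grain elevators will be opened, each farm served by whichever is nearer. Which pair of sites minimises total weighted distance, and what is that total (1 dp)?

Evaluate every pair (each demand assigned to the nearer of the two):
  {W, Z}: total = 992.4
  {Y, Z}: total = 1382.5
  {X, Z}: total = 1415.0
  {Y, W}: total = 1550.4
  {X, Y}: total = 1779.1
  {X, W}: total = 1952.3
Best pair: {W, Z} with total 992.4.

{W, Z}, total 992.4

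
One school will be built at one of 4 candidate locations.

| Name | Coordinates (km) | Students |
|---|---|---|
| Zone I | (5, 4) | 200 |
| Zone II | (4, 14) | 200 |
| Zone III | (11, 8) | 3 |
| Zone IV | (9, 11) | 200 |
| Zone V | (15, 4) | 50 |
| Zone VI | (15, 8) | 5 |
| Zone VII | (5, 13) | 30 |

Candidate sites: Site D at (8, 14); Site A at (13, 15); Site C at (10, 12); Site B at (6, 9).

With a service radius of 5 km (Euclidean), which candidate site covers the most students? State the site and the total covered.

Site D, covering 430

Coverage radius r = 5 km; a point is covered iff (Δx)²+(Δy)² ≤ 5² = 25.
  Site D (8, 14): covers {Zone II, Zone IV, Zone VII} → 430
  Site A (13, 15): covers {none} → 0
  Site C (10, 12): covers {Zone III, Zone IV} → 203
  Site B (6, 9): covers {Zone IV, Zone VII} → 230
Maximum coverage at Site D: 430 students.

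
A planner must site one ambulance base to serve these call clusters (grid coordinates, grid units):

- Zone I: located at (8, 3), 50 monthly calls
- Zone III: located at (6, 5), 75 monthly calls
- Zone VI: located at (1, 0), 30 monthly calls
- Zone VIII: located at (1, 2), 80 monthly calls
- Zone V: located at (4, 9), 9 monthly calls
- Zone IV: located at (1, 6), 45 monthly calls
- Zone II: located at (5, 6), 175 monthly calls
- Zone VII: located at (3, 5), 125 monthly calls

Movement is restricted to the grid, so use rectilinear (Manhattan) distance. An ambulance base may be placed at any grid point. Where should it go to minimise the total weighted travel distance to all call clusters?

(5, 5)

Manhattan distance separates: Σwᵢ(|x−xᵢ|+|y−yᵢ|) = Σwᵢ|x−xᵢ| + Σwᵢ|y−yᵢ|, so x and y are optimised independently as 1-D weighted medians.
Total weight W = 589; half = 294.5.
x-coordinate, sorted with cumulative weight:
  x=1 (Zone VI, w=30) cum 30
  x=1 (Zone VIII, w=80) cum 110
  x=1 (Zone IV, w=45) cum 155
  x=3 (Zone VII, w=125) cum 280
  x=4 (Zone V, w=9) cum 289
  x=5 (Zone II, w=175) cum 464  ← median
  x=6 (Zone III, w=75) cum 539
  x=8 (Zone I, w=50) cum 589
⇒ x* = 5
y-coordinate, sorted with cumulative weight:
  y=0 (Zone VI, w=30) cum 30
  y=2 (Zone VIII, w=80) cum 110
  y=3 (Zone I, w=50) cum 160
  y=5 (Zone III, w=75) cum 235
  y=5 (Zone VII, w=125) cum 360  ← median
  y=6 (Zone IV, w=45) cum 405
  y=6 (Zone II, w=175) cum 580
  y=9 (Zone V, w=9) cum 589
⇒ y* = 5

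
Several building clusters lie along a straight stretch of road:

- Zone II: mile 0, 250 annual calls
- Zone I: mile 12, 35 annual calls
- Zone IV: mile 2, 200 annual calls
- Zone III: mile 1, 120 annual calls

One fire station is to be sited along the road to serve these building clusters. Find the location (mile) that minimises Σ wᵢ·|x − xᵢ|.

For a sum of weighted absolute distances on a line, the optimum is the weighted median (not the mean). Total weight W = 605; half-weight = 302.5.
Sort by position and accumulate weight:
  mile 0 (Zone II, w=250) → cum 250
  mile 1 (Zone III, w=120) → cum 370  ≥ 302.5 → median here
  mile 2 (Zone IV, w=200) → cum 570
  mile 12 (Zone I, w=35) → cum 605
Optimal location: mile 1.

x = 1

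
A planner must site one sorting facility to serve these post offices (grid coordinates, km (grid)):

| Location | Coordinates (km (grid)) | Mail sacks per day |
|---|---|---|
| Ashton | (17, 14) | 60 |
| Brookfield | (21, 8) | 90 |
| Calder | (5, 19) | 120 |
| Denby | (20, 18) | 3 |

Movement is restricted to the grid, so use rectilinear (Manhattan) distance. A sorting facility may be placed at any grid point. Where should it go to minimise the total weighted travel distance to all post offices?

(17, 14)

Manhattan distance separates: Σwᵢ(|x−xᵢ|+|y−yᵢ|) = Σwᵢ|x−xᵢ| + Σwᵢ|y−yᵢ|, so x and y are optimised independently as 1-D weighted medians.
Total weight W = 273; half = 136.5.
x-coordinate, sorted with cumulative weight:
  x=5 (Calder, w=120) cum 120
  x=17 (Ashton, w=60) cum 180  ← median
  x=20 (Denby, w=3) cum 183
  x=21 (Brookfield, w=90) cum 273
⇒ x* = 17
y-coordinate, sorted with cumulative weight:
  y=8 (Brookfield, w=90) cum 90
  y=14 (Ashton, w=60) cum 150  ← median
  y=18 (Denby, w=3) cum 153
  y=19 (Calder, w=120) cum 273
⇒ y* = 14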